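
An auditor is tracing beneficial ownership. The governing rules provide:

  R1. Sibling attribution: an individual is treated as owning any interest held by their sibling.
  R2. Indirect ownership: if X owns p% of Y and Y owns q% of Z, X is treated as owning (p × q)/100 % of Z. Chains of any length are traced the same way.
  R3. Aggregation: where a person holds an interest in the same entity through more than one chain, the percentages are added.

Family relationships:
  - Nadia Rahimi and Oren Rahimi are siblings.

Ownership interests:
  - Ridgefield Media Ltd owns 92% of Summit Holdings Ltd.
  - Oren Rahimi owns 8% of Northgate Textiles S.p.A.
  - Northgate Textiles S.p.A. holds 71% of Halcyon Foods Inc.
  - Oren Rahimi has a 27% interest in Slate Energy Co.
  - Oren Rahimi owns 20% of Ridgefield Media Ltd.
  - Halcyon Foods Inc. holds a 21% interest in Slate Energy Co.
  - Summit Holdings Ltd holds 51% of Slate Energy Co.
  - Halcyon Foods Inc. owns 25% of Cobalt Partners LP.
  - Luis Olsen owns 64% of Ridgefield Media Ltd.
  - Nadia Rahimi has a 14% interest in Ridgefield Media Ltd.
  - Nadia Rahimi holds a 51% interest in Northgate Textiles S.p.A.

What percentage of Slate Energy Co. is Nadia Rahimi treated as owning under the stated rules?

51.7497%

By sibling attribution (R1), Nadia Rahimi is treated as also owning Oren Rahimi's interest in Northgate Textiles S.p.A, giving 51% + 8% = 59%.
By sibling attribution (R1), Nadia Rahimi is treated as also owning Oren Rahimi's interest in Ridgefield Media Ltd, giving 14% + 20% = 34%.
By sibling attribution (R1), Nadia Rahimi is treated as owning Oren Rahimi's 27% interest in Slate Energy Co.
Chain via Northgate Textiles S.p.A. → Halcyon Foods Inc. (R2): 59% × 71% × 21% = 8.7969% of Slate Energy Co.
Chain via Ridgefield Media Ltd → Summit Holdings Ltd (R2): 34% × 92% × 51% = 15.9528% of Slate Energy Co.
Direct interest in Slate Energy Co: 27%.
Aggregating (R3): 8.7969% + 15.9528% + 27% = 51.7497%.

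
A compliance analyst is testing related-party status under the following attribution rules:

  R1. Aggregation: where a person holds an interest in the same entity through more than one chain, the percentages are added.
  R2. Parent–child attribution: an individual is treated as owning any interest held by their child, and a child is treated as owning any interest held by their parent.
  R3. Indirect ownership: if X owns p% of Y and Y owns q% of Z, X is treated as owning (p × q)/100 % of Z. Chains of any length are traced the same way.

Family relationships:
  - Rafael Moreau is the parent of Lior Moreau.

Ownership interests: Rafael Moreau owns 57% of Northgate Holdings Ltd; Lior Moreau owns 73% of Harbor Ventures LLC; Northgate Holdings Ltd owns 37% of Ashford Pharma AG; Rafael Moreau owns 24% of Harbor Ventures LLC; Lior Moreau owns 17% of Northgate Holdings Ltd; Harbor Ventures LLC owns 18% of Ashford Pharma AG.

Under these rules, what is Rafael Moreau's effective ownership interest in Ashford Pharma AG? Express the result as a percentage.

By parent–child attribution (R2), Rafael Moreau is treated as also owning Lior Moreau's interest in Harbor Ventures LLC, giving 24% + 73% = 97%.
By parent–child attribution (R2), Rafael Moreau is treated as also owning Lior Moreau's interest in Northgate Holdings Ltd, giving 57% + 17% = 74%.
Chain via Harbor Ventures LLC (R3): 97% × 18% = 17.46% of Ashford Pharma AG.
Chain via Northgate Holdings Ltd (R3): 74% × 37% = 27.38% of Ashford Pharma AG.
Aggregating (R1): 17.46% + 27.38% = 44.84%.

44.84%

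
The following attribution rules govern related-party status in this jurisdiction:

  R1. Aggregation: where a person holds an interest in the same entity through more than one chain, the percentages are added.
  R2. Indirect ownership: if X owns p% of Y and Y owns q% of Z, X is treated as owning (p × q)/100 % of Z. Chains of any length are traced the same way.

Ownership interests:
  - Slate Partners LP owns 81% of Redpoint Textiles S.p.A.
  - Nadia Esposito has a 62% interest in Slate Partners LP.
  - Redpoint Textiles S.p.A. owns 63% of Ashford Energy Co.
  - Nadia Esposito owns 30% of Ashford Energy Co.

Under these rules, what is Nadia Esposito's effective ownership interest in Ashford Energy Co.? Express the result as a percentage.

Chain via Slate Partners LP → Redpoint Textiles S.p.A. (R2): 62% × 81% × 63% = 31.6386% of Ashford Energy Co.
Direct interest in Ashford Energy Co: 30%.
Aggregating (R1): 31.6386% + 30% = 61.6386%.

61.6386%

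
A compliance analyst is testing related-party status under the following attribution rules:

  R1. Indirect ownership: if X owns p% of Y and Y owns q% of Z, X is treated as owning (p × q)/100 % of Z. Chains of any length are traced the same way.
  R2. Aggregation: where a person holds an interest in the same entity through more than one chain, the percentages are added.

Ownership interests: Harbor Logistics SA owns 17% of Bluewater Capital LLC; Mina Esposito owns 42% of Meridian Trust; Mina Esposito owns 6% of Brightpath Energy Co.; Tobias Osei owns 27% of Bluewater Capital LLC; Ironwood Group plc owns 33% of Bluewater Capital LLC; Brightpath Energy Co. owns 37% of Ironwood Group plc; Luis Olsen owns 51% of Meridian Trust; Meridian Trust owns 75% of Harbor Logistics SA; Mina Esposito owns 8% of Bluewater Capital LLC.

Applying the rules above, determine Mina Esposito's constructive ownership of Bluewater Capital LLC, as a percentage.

Chain via Meridian Trust → Harbor Logistics SA (R1): 42% × 75% × 17% = 5.355% of Bluewater Capital LLC.
Chain via Brightpath Energy Co. → Ironwood Group plc (R1): 6% × 37% × 33% = 0.7326% of Bluewater Capital LLC.
Direct interest in Bluewater Capital LLC: 8%.
Aggregating (R2): 5.355% + 0.7326% + 8% = 14.0876%.

14.0876%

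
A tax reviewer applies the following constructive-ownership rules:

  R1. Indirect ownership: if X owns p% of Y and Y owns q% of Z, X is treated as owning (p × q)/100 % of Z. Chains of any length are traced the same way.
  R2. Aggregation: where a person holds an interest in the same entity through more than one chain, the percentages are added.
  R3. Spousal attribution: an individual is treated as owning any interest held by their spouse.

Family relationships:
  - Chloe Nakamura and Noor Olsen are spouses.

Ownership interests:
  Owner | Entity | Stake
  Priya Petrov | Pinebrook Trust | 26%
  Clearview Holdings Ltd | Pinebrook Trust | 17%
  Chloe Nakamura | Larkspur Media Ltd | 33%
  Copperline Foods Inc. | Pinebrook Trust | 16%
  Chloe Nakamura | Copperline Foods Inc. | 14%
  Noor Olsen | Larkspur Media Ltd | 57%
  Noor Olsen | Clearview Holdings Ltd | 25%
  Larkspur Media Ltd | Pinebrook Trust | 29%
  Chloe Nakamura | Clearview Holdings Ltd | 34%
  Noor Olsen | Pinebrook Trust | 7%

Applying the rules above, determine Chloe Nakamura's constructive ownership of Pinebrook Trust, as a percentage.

By spousal attribution (R3), Chloe Nakamura is treated as also owning Noor Olsen's interest in Clearview Holdings Ltd, giving 34% + 25% = 59%.
By spousal attribution (R3), Chloe Nakamura is treated as also owning Noor Olsen's interest in Larkspur Media Ltd, giving 33% + 57% = 90%.
By spousal attribution (R3), Chloe Nakamura is treated as owning Noor Olsen's 7% interest in Pinebrook Trust.
Chain via Copperline Foods Inc. (R1): 14% × 16% = 2.24% of Pinebrook Trust.
Chain via Clearview Holdings Ltd (R1): 59% × 17% = 10.03% of Pinebrook Trust.
Chain via Larkspur Media Ltd (R1): 90% × 29% = 26.1% of Pinebrook Trust.
Direct interest in Pinebrook Trust: 7%.
Aggregating (R2): 2.24% + 10.03% + 26.1% + 7% = 45.37%.

45.37%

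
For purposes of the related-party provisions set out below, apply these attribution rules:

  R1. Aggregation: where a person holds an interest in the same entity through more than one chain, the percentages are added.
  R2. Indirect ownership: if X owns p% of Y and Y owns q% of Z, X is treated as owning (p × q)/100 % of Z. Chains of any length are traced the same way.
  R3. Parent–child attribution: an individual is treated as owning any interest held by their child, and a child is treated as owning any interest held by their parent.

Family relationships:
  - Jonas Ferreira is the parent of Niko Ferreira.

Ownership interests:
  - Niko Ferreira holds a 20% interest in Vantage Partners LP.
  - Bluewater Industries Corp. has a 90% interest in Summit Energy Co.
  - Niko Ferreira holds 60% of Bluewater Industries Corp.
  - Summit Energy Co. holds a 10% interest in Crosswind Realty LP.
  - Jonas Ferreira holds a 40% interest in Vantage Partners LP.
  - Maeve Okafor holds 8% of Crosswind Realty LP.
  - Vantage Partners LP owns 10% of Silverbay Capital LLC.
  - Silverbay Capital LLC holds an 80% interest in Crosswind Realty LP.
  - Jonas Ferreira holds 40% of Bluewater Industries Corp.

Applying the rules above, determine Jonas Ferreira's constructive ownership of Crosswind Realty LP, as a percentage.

By parent–child attribution (R3), Jonas Ferreira is treated as also owning Niko Ferreira's interest in Bluewater Industries Corp, giving 40% + 60% = 100%.
By parent–child attribution (R3), Jonas Ferreira is treated as also owning Niko Ferreira's interest in Vantage Partners LP, giving 40% + 20% = 60%.
Chain via Bluewater Industries Corp. → Summit Energy Co. (R2): 100% × 90% × 10% = 9% of Crosswind Realty LP.
Chain via Vantage Partners LP → Silverbay Capital LLC (R2): 60% × 10% × 80% = 4.8% of Crosswind Realty LP.
Aggregating (R1): 9% + 4.8% = 13.8%.

13.8%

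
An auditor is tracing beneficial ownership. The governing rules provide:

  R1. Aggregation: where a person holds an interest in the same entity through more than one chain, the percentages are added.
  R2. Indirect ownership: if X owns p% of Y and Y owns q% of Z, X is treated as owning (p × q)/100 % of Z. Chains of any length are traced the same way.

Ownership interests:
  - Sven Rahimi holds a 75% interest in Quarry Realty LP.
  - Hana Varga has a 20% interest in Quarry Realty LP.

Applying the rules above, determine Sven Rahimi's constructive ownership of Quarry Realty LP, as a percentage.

75%

Direct interest in Quarry Realty LP: 75%.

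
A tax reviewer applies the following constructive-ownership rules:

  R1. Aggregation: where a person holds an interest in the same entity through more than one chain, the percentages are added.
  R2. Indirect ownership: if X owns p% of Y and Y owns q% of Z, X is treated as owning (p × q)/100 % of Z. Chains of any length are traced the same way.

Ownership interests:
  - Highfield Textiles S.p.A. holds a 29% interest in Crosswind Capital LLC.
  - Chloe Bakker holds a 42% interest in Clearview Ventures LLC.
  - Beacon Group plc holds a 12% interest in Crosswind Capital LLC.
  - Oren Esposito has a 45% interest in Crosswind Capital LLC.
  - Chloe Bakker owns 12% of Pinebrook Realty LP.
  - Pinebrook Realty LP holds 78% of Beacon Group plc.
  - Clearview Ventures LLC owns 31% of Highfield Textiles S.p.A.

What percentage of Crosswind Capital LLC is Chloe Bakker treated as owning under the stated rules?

Chain via Pinebrook Realty LP → Beacon Group plc (R2): 12% × 78% × 12% = 1.1232% of Crosswind Capital LLC.
Chain via Clearview Ventures LLC → Highfield Textiles S.p.A. (R2): 42% × 31% × 29% = 3.7758% of Crosswind Capital LLC.
Aggregating (R1): 1.1232% + 3.7758% = 4.899%.

4.899%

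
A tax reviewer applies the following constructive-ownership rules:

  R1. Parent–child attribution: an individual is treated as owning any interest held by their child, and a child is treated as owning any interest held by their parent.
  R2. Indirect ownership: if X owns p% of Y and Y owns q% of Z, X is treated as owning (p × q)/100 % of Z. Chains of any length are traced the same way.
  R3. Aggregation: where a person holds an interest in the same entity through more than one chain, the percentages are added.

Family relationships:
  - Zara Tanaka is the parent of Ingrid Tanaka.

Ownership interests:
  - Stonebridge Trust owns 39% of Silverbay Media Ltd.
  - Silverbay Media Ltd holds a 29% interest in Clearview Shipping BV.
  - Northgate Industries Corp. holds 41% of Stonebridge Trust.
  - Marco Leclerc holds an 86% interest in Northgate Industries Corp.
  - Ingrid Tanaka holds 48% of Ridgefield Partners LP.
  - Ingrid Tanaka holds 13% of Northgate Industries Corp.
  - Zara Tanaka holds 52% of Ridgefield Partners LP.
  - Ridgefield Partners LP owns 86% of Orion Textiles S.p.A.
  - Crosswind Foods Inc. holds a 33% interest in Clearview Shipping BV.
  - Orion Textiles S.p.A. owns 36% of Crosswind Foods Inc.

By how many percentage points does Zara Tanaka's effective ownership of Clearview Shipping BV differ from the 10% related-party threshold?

0.819623

By parent–child attribution (R1), Zara Tanaka is treated as also owning Ingrid Tanaka's interest in Ridgefield Partners LP, giving 52% + 48% = 100%.
By parent–child attribution (R1), Zara Tanaka is treated as owning Ingrid Tanaka's 13% interest in Northgate Industries Corp.
Chain via Ridgefield Partners LP → Orion Textiles S.p.A. → Crosswind Foods Inc. (R2): 100% × 86% × 36% × 33% = 10.2168% of Clearview Shipping BV.
Chain via Northgate Industries Corp. → Stonebridge Trust → Silverbay Media Ltd (R2): 13% × 41% × 39% × 29% = 0.602823% of Clearview Shipping BV.
Aggregating (R3): 10.2168% + 0.602823% = 10.819623%.
10.819623% exceeds the 10% threshold by 0.819623 percentage points.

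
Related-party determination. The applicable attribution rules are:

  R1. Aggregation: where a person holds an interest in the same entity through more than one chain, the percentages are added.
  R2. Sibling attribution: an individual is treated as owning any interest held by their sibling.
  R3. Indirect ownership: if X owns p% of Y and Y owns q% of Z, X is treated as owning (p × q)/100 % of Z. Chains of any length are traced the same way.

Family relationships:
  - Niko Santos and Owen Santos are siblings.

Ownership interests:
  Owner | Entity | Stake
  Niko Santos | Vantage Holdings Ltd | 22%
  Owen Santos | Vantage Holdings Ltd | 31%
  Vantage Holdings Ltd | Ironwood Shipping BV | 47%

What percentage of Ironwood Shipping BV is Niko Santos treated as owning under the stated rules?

24.91%

By sibling attribution (R2), Niko Santos is treated as also owning Owen Santos's interest in Vantage Holdings Ltd, giving 22% + 31% = 53%.
Chain via Vantage Holdings Ltd (R3): 53% × 47% = 24.91% of Ironwood Shipping BV.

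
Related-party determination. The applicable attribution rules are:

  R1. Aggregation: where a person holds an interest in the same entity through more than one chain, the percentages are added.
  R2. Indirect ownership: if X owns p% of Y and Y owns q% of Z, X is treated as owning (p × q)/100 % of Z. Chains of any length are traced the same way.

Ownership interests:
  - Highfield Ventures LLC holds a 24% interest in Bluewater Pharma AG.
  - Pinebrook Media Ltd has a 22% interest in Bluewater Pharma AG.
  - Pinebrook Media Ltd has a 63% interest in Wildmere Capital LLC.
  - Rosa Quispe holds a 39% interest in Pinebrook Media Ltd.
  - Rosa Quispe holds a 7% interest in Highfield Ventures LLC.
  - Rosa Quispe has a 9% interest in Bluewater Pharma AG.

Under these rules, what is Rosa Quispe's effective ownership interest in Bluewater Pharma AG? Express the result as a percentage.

Chain via Highfield Ventures LLC (R2): 7% × 24% = 1.68% of Bluewater Pharma AG.
Chain via Pinebrook Media Ltd (R2): 39% × 22% = 8.58% of Bluewater Pharma AG.
Direct interest in Bluewater Pharma AG: 9%.
Aggregating (R1): 1.68% + 8.58% + 9% = 19.26%.

19.26%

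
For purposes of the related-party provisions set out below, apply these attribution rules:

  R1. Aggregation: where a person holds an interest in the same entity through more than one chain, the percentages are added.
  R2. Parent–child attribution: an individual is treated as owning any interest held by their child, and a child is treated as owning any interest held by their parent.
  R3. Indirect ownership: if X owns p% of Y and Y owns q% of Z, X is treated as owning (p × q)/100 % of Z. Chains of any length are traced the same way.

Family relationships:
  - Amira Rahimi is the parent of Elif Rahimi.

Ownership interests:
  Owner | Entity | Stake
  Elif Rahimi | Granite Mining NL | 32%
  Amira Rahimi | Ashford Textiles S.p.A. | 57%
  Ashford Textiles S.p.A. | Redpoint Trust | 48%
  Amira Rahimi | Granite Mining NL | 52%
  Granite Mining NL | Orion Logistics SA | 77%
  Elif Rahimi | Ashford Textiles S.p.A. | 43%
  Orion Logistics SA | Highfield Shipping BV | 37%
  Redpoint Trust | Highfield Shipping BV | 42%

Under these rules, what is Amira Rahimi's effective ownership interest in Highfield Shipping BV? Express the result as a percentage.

By parent–child attribution (R2), Amira Rahimi is treated as also owning Elif Rahimi's interest in Granite Mining NL, giving 52% + 32% = 84%.
By parent–child attribution (R2), Amira Rahimi is treated as also owning Elif Rahimi's interest in Ashford Textiles S.p.A, giving 57% + 43% = 100%.
Chain via Granite Mining NL → Orion Logistics SA (R3): 84% × 77% × 37% = 23.9316% of Highfield Shipping BV.
Chain via Ashford Textiles S.p.A. → Redpoint Trust (R3): 100% × 48% × 42% = 20.16% of Highfield Shipping BV.
Aggregating (R1): 23.9316% + 20.16% = 44.0916%.

44.0916%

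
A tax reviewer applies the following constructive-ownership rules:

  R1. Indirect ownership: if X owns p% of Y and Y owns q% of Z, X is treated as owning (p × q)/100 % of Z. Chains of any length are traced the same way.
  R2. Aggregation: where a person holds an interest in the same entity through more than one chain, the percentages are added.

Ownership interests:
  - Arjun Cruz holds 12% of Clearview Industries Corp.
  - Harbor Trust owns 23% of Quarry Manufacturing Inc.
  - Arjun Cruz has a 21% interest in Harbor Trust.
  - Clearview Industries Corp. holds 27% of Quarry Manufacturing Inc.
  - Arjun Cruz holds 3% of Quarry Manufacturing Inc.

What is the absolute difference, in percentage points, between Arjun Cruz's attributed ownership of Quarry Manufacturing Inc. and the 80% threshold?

68.93

Chain via Clearview Industries Corp. (R1): 12% × 27% = 3.24% of Quarry Manufacturing Inc.
Chain via Harbor Trust (R1): 21% × 23% = 4.83% of Quarry Manufacturing Inc.
Direct interest in Quarry Manufacturing Inc: 3%.
Aggregating (R2): 3.24% + 4.83% + 3% = 11.07%.
11.07% falls short of the 80% threshold by 68.93 percentage points.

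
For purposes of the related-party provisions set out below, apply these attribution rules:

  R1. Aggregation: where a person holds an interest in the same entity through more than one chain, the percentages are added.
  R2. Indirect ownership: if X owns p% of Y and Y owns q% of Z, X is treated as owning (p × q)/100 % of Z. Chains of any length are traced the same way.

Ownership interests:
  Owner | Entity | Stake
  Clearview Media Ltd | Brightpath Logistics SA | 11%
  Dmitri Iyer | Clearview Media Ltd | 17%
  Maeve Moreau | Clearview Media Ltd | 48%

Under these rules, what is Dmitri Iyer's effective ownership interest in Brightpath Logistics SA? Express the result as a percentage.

1.87%

Chain via Clearview Media Ltd (R2): 17% × 11% = 1.87% of Brightpath Logistics SA.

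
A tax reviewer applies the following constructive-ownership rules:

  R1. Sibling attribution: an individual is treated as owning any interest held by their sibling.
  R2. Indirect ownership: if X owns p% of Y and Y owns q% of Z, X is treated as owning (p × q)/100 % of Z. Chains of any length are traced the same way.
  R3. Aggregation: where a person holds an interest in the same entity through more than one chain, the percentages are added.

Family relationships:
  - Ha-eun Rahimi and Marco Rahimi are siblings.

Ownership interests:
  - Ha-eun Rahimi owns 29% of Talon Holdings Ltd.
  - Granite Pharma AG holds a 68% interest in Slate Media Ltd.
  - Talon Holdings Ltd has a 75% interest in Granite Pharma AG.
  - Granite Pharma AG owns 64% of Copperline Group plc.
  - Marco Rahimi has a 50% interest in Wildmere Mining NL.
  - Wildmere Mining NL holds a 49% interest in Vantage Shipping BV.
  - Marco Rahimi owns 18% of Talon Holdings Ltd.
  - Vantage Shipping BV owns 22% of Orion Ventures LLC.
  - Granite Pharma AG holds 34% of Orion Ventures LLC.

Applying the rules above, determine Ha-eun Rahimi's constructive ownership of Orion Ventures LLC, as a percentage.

17.375%

By sibling attribution (R1), Ha-eun Rahimi is treated as also owning Marco Rahimi's interest in Talon Holdings Ltd, giving 29% + 18% = 47%.
By sibling attribution (R1), Ha-eun Rahimi is treated as owning Marco Rahimi's 50% interest in Wildmere Mining NL.
Chain via Talon Holdings Ltd → Granite Pharma AG (R2): 47% × 75% × 34% = 11.985% of Orion Ventures LLC.
Chain via Wildmere Mining NL → Vantage Shipping BV (R2): 50% × 49% × 22% = 5.39% of Orion Ventures LLC.
Aggregating (R3): 11.985% + 5.39% = 17.375%.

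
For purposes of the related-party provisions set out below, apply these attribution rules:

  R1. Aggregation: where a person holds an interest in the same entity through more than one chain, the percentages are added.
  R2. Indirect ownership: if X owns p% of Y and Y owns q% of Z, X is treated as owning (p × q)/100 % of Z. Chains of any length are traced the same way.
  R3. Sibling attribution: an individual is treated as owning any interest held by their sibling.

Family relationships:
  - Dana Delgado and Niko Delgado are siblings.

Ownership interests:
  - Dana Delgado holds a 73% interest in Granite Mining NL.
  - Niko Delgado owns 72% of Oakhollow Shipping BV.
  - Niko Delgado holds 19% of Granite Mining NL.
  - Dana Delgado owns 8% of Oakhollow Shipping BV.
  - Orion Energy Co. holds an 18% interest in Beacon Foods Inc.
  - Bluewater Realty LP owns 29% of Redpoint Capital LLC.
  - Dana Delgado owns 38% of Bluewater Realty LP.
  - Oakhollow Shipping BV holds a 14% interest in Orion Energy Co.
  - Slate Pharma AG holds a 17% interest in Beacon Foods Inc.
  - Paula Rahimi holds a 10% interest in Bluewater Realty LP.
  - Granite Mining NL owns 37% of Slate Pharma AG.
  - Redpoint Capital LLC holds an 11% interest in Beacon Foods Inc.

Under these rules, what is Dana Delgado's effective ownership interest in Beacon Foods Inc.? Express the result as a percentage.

9.015%

By sibling attribution (R3), Dana Delgado is treated as also owning Niko Delgado's interest in Granite Mining NL, giving 73% + 19% = 92%.
By sibling attribution (R3), Dana Delgado is treated as also owning Niko Delgado's interest in Oakhollow Shipping BV, giving 8% + 72% = 80%.
Chain via Bluewater Realty LP → Redpoint Capital LLC (R2): 38% × 29% × 11% = 1.2122% of Beacon Foods Inc.
Chain via Granite Mining NL → Slate Pharma AG (R2): 92% × 37% × 17% = 5.7868% of Beacon Foods Inc.
Chain via Oakhollow Shipping BV → Orion Energy Co. (R2): 80% × 14% × 18% = 2.016% of Beacon Foods Inc.
Aggregating (R1): 1.2122% + 5.7868% + 2.016% = 9.015%.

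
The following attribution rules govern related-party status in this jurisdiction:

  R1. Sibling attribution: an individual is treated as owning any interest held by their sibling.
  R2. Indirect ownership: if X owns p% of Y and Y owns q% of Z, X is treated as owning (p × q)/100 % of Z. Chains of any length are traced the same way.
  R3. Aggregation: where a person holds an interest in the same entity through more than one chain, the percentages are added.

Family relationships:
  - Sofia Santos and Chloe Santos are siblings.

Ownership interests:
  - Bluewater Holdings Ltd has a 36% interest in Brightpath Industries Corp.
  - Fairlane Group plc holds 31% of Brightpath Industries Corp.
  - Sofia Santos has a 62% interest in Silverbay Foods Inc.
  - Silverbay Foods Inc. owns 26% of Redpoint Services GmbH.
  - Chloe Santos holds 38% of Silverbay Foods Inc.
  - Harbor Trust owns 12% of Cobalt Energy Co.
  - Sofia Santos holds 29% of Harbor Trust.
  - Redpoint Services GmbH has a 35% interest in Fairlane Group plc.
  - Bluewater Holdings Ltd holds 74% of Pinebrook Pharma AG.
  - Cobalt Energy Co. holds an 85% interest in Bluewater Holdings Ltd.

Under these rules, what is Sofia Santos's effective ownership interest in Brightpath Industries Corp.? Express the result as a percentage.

By sibling attribution (R1), Sofia Santos is treated as also owning Chloe Santos's interest in Silverbay Foods Inc, giving 62% + 38% = 100%.
Chain via Harbor Trust → Cobalt Energy Co. → Bluewater Holdings Ltd (R2): 29% × 12% × 85% × 36% = 1.06488% of Brightpath Industries Corp.
Chain via Silverbay Foods Inc. → Redpoint Services GmbH → Fairlane Group plc (R2): 100% × 26% × 35% × 31% = 2.821% of Brightpath Industries Corp.
Aggregating (R3): 1.06488% + 2.821% = 3.88588%.

3.88588%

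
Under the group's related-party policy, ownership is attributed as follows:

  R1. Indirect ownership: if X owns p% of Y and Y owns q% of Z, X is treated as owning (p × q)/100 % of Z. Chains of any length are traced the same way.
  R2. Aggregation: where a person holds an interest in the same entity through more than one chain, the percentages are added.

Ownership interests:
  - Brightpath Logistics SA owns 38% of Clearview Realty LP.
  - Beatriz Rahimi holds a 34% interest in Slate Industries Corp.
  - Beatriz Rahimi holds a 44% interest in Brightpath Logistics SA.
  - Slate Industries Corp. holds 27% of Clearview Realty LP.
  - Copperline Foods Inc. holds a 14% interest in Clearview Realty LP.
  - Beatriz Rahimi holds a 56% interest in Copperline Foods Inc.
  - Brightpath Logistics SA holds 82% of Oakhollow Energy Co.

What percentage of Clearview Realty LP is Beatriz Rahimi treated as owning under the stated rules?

33.74%

Chain via Slate Industries Corp. (R1): 34% × 27% = 9.18% of Clearview Realty LP.
Chain via Copperline Foods Inc. (R1): 56% × 14% = 7.84% of Clearview Realty LP.
Chain via Brightpath Logistics SA (R1): 44% × 38% = 16.72% of Clearview Realty LP.
Aggregating (R2): 9.18% + 7.84% + 16.72% = 33.74%.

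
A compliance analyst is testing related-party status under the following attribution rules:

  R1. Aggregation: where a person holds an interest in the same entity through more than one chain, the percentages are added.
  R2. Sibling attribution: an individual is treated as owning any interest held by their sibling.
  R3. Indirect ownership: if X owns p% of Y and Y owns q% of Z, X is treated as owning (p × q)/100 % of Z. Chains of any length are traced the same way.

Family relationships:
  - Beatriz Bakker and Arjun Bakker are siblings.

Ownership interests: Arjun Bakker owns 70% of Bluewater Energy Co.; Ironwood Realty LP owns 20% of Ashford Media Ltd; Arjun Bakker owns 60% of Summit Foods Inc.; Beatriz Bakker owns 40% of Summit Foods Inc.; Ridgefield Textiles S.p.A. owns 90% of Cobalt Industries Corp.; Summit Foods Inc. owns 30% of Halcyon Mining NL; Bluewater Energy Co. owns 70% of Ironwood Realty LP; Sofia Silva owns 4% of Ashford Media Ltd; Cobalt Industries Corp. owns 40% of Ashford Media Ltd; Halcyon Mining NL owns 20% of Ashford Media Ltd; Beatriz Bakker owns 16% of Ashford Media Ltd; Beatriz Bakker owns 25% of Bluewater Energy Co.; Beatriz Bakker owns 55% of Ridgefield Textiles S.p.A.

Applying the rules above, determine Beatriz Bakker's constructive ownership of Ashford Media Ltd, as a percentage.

By sibling attribution (R2), Beatriz Bakker is treated as also owning Arjun Bakker's interest in Summit Foods Inc, giving 40% + 60% = 100%.
By sibling attribution (R2), Beatriz Bakker is treated as also owning Arjun Bakker's interest in Bluewater Energy Co, giving 25% + 70% = 95%.
Chain via Ridgefield Textiles S.p.A. → Cobalt Industries Corp. (R3): 55% × 90% × 40% = 19.8% of Ashford Media Ltd.
Chain via Summit Foods Inc. → Halcyon Mining NL (R3): 100% × 30% × 20% = 6% of Ashford Media Ltd.
Chain via Bluewater Energy Co. → Ironwood Realty LP (R3): 95% × 70% × 20% = 13.3% of Ashford Media Ltd.
Direct interest in Ashford Media Ltd: 16%.
Aggregating (R1): 19.8% + 6% + 13.3% + 16% = 55.1%.

55.1%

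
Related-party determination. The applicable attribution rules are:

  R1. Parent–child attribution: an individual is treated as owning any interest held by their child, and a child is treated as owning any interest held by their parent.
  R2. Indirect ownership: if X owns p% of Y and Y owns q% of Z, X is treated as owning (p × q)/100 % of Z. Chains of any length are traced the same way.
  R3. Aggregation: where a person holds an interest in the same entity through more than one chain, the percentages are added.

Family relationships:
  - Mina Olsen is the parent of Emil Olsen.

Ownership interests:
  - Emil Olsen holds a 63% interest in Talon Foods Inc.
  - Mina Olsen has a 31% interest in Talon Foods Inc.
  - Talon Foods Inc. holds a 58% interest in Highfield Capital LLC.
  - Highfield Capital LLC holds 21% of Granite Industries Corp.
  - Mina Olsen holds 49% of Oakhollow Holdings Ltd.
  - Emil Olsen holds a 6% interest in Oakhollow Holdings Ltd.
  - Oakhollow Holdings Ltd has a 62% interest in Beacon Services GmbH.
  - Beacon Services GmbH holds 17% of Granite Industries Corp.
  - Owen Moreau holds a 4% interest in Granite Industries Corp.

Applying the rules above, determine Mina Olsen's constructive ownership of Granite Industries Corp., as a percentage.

By parent–child attribution (R1), Mina Olsen is treated as also owning Emil Olsen's interest in Oakhollow Holdings Ltd, giving 49% + 6% = 55%.
By parent–child attribution (R1), Mina Olsen is treated as also owning Emil Olsen's interest in Talon Foods Inc, giving 31% + 63% = 94%.
Chain via Oakhollow Holdings Ltd → Beacon Services GmbH (R2): 55% × 62% × 17% = 5.797% of Granite Industries Corp.
Chain via Talon Foods Inc. → Highfield Capital LLC (R2): 94% × 58% × 21% = 11.4492% of Granite Industries Corp.
Aggregating (R3): 5.797% + 11.4492% = 17.2462%.

17.2462%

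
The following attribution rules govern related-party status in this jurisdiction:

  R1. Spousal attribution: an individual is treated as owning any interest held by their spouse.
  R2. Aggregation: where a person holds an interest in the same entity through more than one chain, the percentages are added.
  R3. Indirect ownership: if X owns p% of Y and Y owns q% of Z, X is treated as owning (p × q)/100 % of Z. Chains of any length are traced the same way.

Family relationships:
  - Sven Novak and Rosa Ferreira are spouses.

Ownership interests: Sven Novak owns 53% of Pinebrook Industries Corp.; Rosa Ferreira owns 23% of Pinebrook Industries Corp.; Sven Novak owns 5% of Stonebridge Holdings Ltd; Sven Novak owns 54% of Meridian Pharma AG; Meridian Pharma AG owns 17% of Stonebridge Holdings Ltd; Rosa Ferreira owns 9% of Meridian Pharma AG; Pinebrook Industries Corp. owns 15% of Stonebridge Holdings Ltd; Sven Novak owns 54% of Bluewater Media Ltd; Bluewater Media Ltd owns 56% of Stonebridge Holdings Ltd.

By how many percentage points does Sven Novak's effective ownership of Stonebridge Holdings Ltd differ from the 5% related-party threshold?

52.35

By spousal attribution (R1), Sven Novak is treated as also owning Rosa Ferreira's interest in Meridian Pharma AG, giving 54% + 9% = 63%.
By spousal attribution (R1), Sven Novak is treated as also owning Rosa Ferreira's interest in Pinebrook Industries Corp, giving 53% + 23% = 76%.
Chain via Bluewater Media Ltd (R3): 54% × 56% = 30.24% of Stonebridge Holdings Ltd.
Chain via Meridian Pharma AG (R3): 63% × 17% = 10.71% of Stonebridge Holdings Ltd.
Chain via Pinebrook Industries Corp. (R3): 76% × 15% = 11.4% of Stonebridge Holdings Ltd.
Direct interest in Stonebridge Holdings Ltd: 5%.
Aggregating (R2): 30.24% + 10.71% + 11.4% + 5% = 57.35%.
57.35% exceeds the 5% threshold by 52.35 percentage points.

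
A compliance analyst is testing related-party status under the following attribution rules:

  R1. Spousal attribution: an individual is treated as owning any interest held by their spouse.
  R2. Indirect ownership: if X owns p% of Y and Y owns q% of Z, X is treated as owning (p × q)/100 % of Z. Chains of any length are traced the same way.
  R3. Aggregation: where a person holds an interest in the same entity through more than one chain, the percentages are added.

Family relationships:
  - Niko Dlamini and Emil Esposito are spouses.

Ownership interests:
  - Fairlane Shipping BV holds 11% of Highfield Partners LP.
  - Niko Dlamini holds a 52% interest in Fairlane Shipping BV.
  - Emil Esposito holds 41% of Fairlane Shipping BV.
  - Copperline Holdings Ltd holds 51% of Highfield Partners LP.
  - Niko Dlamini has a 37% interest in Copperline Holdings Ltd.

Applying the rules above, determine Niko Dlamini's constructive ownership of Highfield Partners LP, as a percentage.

By spousal attribution (R1), Niko Dlamini is treated as also owning Emil Esposito's interest in Fairlane Shipping BV, giving 52% + 41% = 93%.
Chain via Copperline Holdings Ltd (R2): 37% × 51% = 18.87% of Highfield Partners LP.
Chain via Fairlane Shipping BV (R2): 93% × 11% = 10.23% of Highfield Partners LP.
Aggregating (R3): 18.87% + 10.23% = 29.1%.

29.1%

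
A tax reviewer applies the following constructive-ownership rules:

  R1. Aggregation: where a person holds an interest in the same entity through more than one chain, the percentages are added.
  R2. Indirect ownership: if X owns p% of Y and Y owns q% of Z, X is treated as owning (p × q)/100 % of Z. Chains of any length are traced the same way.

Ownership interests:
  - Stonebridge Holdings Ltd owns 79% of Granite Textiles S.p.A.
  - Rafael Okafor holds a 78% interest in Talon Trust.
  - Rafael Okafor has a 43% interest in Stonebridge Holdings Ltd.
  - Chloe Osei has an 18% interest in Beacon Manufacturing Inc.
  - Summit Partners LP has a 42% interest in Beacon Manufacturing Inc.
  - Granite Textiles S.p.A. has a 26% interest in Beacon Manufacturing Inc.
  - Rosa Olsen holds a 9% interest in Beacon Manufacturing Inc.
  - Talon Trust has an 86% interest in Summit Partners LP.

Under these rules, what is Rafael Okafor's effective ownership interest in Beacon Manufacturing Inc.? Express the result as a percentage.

Chain via Talon Trust → Summit Partners LP (R2): 78% × 86% × 42% = 28.1736% of Beacon Manufacturing Inc.
Chain via Stonebridge Holdings Ltd → Granite Textiles S.p.A. (R2): 43% × 79% × 26% = 8.8322% of Beacon Manufacturing Inc.
Aggregating (R1): 28.1736% + 8.8322% = 37.0058%.

37.0058%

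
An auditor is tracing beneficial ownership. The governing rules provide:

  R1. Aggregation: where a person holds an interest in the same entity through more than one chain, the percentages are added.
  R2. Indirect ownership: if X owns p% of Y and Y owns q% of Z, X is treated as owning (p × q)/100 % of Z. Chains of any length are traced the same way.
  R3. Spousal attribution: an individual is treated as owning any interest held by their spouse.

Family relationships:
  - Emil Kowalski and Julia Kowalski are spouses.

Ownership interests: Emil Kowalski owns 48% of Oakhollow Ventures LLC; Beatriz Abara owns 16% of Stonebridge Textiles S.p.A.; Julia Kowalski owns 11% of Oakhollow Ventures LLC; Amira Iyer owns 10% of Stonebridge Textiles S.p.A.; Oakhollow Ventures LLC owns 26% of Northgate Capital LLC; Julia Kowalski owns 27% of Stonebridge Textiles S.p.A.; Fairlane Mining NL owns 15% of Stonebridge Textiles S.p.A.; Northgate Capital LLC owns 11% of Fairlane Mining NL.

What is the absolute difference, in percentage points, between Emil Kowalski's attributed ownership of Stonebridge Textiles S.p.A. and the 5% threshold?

By spousal attribution (R3), Emil Kowalski is treated as also owning Julia Kowalski's interest in Oakhollow Ventures LLC, giving 48% + 11% = 59%.
By spousal attribution (R3), Emil Kowalski is treated as owning Julia Kowalski's 27% interest in Stonebridge Textiles S.p.A.
Chain via Oakhollow Ventures LLC → Northgate Capital LLC → Fairlane Mining NL (R2): 59% × 26% × 11% × 15% = 0.25311% of Stonebridge Textiles S.p.A.
Direct interest in Stonebridge Textiles S.p.A: 27%.
Aggregating (R1): 0.25311% + 27% = 27.25311%.
27.25311% exceeds the 5% threshold by 22.25311 percentage points.

22.25311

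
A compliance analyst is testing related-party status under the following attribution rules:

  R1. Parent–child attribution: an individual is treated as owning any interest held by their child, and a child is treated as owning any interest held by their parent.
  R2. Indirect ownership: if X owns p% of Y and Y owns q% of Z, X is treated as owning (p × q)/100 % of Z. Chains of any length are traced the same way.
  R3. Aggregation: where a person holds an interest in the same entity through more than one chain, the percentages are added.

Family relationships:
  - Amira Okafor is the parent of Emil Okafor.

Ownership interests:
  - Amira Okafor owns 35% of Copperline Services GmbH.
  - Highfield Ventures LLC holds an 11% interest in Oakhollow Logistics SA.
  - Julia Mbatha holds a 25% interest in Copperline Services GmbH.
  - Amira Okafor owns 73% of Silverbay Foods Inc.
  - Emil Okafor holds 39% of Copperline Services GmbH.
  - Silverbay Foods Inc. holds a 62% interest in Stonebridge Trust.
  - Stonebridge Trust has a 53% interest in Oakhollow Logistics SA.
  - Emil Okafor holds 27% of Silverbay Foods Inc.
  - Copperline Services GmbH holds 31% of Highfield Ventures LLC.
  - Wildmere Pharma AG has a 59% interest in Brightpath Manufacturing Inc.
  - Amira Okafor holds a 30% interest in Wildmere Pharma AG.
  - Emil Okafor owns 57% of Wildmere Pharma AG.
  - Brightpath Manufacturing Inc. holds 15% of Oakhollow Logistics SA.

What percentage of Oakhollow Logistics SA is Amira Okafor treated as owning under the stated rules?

By parent–child attribution (R1), Amira Okafor is treated as also owning Emil Okafor's interest in Copperline Services GmbH, giving 35% + 39% = 74%.
By parent–child attribution (R1), Amira Okafor is treated as also owning Emil Okafor's interest in Silverbay Foods Inc, giving 73% + 27% = 100%.
By parent–child attribution (R1), Amira Okafor is treated as also owning Emil Okafor's interest in Wildmere Pharma AG, giving 30% + 57% = 87%.
Chain via Copperline Services GmbH → Highfield Ventures LLC (R2): 74% × 31% × 11% = 2.5234% of Oakhollow Logistics SA.
Chain via Silverbay Foods Inc. → Stonebridge Trust (R2): 100% × 62% × 53% = 32.86% of Oakhollow Logistics SA.
Chain via Wildmere Pharma AG → Brightpath Manufacturing Inc. (R2): 87% × 59% × 15% = 7.6995% of Oakhollow Logistics SA.
Aggregating (R3): 2.5234% + 32.86% + 7.6995% = 43.0829%.

43.0829%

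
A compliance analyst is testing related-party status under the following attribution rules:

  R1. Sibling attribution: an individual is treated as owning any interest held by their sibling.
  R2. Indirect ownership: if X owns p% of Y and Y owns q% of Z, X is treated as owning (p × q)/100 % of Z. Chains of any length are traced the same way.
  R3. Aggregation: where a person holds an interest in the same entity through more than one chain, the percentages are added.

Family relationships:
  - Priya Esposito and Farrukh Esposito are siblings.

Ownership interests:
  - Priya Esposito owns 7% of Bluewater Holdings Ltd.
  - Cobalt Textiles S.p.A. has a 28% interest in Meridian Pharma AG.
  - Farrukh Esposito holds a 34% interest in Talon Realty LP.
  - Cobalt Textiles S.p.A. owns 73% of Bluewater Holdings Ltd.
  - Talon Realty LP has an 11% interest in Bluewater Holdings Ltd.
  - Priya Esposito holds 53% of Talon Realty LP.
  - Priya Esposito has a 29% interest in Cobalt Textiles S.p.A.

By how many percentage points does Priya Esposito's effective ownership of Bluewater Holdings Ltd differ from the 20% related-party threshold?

By sibling attribution (R1), Priya Esposito is treated as also owning Farrukh Esposito's interest in Talon Realty LP, giving 53% + 34% = 87%.
Chain via Talon Realty LP (R2): 87% × 11% = 9.57% of Bluewater Holdings Ltd.
Chain via Cobalt Textiles S.p.A. (R2): 29% × 73% = 21.17% of Bluewater Holdings Ltd.
Direct interest in Bluewater Holdings Ltd: 7%.
Aggregating (R3): 9.57% + 21.17% + 7% = 37.74%.
37.74% exceeds the 20% threshold by 17.74 percentage points.

17.74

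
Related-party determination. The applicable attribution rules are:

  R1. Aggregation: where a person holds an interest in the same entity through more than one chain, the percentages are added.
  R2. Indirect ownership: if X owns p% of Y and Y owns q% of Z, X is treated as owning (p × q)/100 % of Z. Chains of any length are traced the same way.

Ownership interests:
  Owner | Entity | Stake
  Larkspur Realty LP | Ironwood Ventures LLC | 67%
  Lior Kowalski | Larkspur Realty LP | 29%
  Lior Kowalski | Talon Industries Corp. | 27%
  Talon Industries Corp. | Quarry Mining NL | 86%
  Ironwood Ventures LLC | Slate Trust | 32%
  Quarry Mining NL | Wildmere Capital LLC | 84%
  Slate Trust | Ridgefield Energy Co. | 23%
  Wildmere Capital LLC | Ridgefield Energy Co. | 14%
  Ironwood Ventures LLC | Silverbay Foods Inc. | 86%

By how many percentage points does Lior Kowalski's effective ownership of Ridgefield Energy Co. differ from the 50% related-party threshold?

Chain via Talon Industries Corp. → Quarry Mining NL → Wildmere Capital LLC (R2): 27% × 86% × 84% × 14% = 2.730672% of Ridgefield Energy Co.
Chain via Larkspur Realty LP → Ironwood Ventures LLC → Slate Trust (R2): 29% × 67% × 32% × 23% = 1.430048% of Ridgefield Energy Co.
Aggregating (R1): 2.730672% + 1.430048% = 4.16072%.
4.16072% falls short of the 50% threshold by 45.83928 percentage points.

45.83928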